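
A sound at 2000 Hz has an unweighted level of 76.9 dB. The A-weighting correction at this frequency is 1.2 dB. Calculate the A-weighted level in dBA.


Given values:
  SPL = 76.9 dB
  A-weighting at 2000 Hz = 1.2 dB
Formula: L_A = SPL + A_weight
L_A = 76.9 + (1.2)
L_A = 78.1

78.1 dBA


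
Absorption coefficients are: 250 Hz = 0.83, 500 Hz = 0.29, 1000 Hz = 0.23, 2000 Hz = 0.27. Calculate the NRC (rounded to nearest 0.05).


Given values:
  a_250 = 0.83, a_500 = 0.29
  a_1000 = 0.23, a_2000 = 0.27
Formula: NRC = (a250 + a500 + a1000 + a2000) / 4
Sum = 0.83 + 0.29 + 0.23 + 0.27 = 1.62
NRC = 1.62 / 4 = 0.405
Rounded to nearest 0.05: 0.4

0.4


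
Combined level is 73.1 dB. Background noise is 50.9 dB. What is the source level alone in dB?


Given values:
  L_total = 73.1 dB, L_bg = 50.9 dB
Formula: L_source = 10 * log10(10^(L_total/10) - 10^(L_bg/10))
Convert to linear:
  10^(73.1/10) = 20417379.4467
  10^(50.9/10) = 123026.8771
Difference: 20417379.4467 - 123026.8771 = 20294352.5696
L_source = 10 * log10(20294352.5696) = 73.07

73.07 dB


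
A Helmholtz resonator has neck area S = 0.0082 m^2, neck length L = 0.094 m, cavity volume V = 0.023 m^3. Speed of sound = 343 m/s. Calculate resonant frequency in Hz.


Given values:
  S = 0.0082 m^2, L = 0.094 m, V = 0.023 m^3, c = 343 m/s
Formula: f = (c / (2*pi)) * sqrt(S / (V * L))
Compute V * L = 0.023 * 0.094 = 0.002162
Compute S / (V * L) = 0.0082 / 0.002162 = 3.7928
Compute sqrt(3.7928) = 1.947511
Compute c / (2*pi) = 343 / 6.283185 = 54.590148
f = 54.590148 * 1.947511 = 106.31

106.31 Hz


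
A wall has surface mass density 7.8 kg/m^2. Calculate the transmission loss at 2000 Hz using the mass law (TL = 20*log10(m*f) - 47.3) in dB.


Given values:
  m = 7.8 kg/m^2, f = 2000 Hz
Formula: TL = 20 * log10(m * f) - 47.3
Compute m * f = 7.8 * 2000 = 15600.0
Compute log10(15600.0) = 4.193125
Compute 20 * 4.193125 = 83.8625
TL = 83.8625 - 47.3 = 36.56

36.56 dB


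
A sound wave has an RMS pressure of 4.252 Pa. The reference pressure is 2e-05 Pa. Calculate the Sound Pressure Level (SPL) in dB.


Given values:
  p = 4.252 Pa
  p_ref = 2e-05 Pa
Formula: SPL = 20 * log10(p / p_ref)
Compute ratio: p / p_ref = 4.252 / 2e-05 = 212600
Compute log10: log10(212600) = 5.327563
Multiply: SPL = 20 * 5.327563 = 106.55

106.55 dB


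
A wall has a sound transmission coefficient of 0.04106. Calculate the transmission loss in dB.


Given values:
  tau = 0.04106
Formula: TL = 10 * log10(1 / tau)
Compute 1 / tau = 1 / 0.04106 = 24.3546
Compute log10(24.3546) = 1.386581
TL = 10 * 1.386581 = 13.87

13.87 dB


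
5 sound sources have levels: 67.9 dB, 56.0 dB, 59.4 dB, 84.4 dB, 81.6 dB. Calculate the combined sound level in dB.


Formula: L_total = 10 * log10( sum(10^(Li/10)) )
  Source 1: 10^(67.9/10) = 6165950.0186
  Source 2: 10^(56.0/10) = 398107.1706
  Source 3: 10^(59.4/10) = 870963.59
  Source 4: 10^(84.4/10) = 275422870.3338
  Source 5: 10^(81.6/10) = 144543977.0746
Sum of linear values = 427401868.1876
L_total = 10 * log10(427401868.1876) = 86.31

86.31 dB


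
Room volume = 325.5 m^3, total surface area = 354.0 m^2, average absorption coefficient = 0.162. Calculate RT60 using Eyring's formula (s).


Given values:
  V = 325.5 m^3, S = 354.0 m^2, alpha = 0.162
Formula: RT60 = 0.161 * V / (-S * ln(1 - alpha))
Compute ln(1 - 0.162) = ln(0.838) = -0.176737
Denominator: -354.0 * -0.176737 = 62.5649
Numerator: 0.161 * 325.5 = 52.4055
RT60 = 52.4055 / 62.5649 = 0.838

0.838 s


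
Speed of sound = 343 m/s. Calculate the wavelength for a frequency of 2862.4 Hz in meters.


Given values:
  c = 343 m/s, f = 2862.4 Hz
Formula: lambda = c / f
lambda = 343 / 2862.4
lambda = 0.1198

0.1198 m


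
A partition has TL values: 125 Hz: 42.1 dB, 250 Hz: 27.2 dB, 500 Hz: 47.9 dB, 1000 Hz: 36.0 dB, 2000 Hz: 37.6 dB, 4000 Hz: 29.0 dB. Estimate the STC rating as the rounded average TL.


Given TL values at each frequency:
  125 Hz: 42.1 dB
  250 Hz: 27.2 dB
  500 Hz: 47.9 dB
  1000 Hz: 36.0 dB
  2000 Hz: 37.6 dB
  4000 Hz: 29.0 dB
Formula: STC ~ round(average of TL values)
Sum = 42.1 + 27.2 + 47.9 + 36.0 + 37.6 + 29.0 = 219.8
Average = 219.8 / 6 = 36.63
Rounded: 37

37


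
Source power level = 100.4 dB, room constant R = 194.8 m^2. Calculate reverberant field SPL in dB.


Given values:
  Lw = 100.4 dB, R = 194.8 m^2
Formula: SPL = Lw + 10 * log10(4 / R)
Compute 4 / R = 4 / 194.8 = 0.020534
Compute 10 * log10(0.020534) = -16.8753
SPL = 100.4 + (-16.8753) = 83.52

83.52 dB


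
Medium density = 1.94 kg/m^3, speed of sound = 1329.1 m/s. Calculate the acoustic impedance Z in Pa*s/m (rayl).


Given values:
  rho = 1.94 kg/m^3
  c = 1329.1 m/s
Formula: Z = rho * c
Z = 1.94 * 1329.1
Z = 2578.45

2578.45 rayl


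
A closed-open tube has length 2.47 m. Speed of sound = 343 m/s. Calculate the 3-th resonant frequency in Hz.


Given values:
  Tube type: closed-open, L = 2.47 m, c = 343 m/s, n = 3
Formula: f_n = (2n - 1) * c / (4 * L)
Compute 2n - 1 = 2*3 - 1 = 5
Compute 4 * L = 4 * 2.47 = 9.88
f = 5 * 343 / 9.88
f = 173.58

173.58 Hz


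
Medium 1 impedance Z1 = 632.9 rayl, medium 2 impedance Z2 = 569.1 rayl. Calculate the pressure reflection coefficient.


Given values:
  Z1 = 632.9 rayl, Z2 = 569.1 rayl
Formula: R = (Z2 - Z1) / (Z2 + Z1)
Numerator: Z2 - Z1 = 569.1 - 632.9 = -63.8
Denominator: Z2 + Z1 = 569.1 + 632.9 = 1202.0
R = -63.8 / 1202.0 = -0.0531

-0.0531


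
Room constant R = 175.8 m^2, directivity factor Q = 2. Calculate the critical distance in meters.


Given values:
  R = 175.8 m^2, Q = 2
Formula: d_c = 0.141 * sqrt(Q * R)
Compute Q * R = 2 * 175.8 = 351.6
Compute sqrt(351.6) = 18.751
d_c = 0.141 * 18.751 = 2.644

2.644 m


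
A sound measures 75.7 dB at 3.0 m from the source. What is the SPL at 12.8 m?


Given values:
  SPL1 = 75.7 dB, r1 = 3.0 m, r2 = 12.8 m
Formula: SPL2 = SPL1 - 20 * log10(r2 / r1)
Compute ratio: r2 / r1 = 12.8 / 3.0 = 4.2667
Compute log10: log10(4.2667) = 0.630092
Compute drop: 20 * 0.630092 = 12.6018
SPL2 = 75.7 - 12.6018 = 63.1

63.1 dB


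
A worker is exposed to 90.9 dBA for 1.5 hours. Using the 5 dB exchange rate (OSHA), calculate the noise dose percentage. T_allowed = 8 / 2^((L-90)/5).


Given values:
  L = 90.9 dBA, T = 1.5 hours
Formula: T_allowed = 8 / 2^((L - 90) / 5)
Compute exponent: (90.9 - 90) / 5 = 0.18
Compute 2^(0.18) = 1.132884
T_allowed = 8 / 1.132884 = 7.061623 hours
Dose = (T / T_allowed) * 100
Dose = (1.5 / 7.061623) * 100 = 21.24

21.24 %


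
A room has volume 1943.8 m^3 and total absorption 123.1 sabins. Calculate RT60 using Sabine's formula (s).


Given values:
  V = 1943.8 m^3
  A = 123.1 sabins
Formula: RT60 = 0.161 * V / A
Numerator: 0.161 * 1943.8 = 312.9518
RT60 = 312.9518 / 123.1 = 2.542

2.542 s


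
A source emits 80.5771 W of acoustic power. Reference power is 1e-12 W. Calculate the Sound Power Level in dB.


Given values:
  W = 80.5771 W
  W_ref = 1e-12 W
Formula: SWL = 10 * log10(W / W_ref)
Compute ratio: W / W_ref = 80577100000000
Compute log10: log10(80577100000000) = 13.906212
Multiply: SWL = 10 * 13.906212 = 139.06

139.06 dB


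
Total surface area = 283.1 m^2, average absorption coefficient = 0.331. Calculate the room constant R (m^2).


Given values:
  S = 283.1 m^2, alpha = 0.331
Formula: R = S * alpha / (1 - alpha)
Numerator: 283.1 * 0.331 = 93.7061
Denominator: 1 - 0.331 = 0.669
R = 93.7061 / 0.669 = 140.07

140.07 m^2


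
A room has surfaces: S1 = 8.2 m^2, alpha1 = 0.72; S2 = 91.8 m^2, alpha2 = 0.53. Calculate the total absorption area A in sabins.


Given surfaces:
  Surface 1: 8.2 * 0.72 = 5.904
  Surface 2: 91.8 * 0.53 = 48.654
Formula: A = sum(Si * alpha_i)
A = 5.904 + 48.654
A = 54.56

54.56 sabins


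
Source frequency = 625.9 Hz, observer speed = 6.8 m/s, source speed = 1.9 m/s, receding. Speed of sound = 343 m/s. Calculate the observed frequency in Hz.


Given values:
  f_s = 625.9 Hz, v_o = 6.8 m/s, v_s = 1.9 m/s
  Direction: receding
Formula: f_o = f_s * (c - v_o) / (c + v_s)
Numerator: c - v_o = 343 - 6.8 = 336.2
Denominator: c + v_s = 343 + 1.9 = 344.9
f_o = 625.9 * 336.2 / 344.9 = 610.11

610.11 Hz


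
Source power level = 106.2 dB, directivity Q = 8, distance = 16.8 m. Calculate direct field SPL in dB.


Given values:
  Lw = 106.2 dB, Q = 8, r = 16.8 m
Formula: SPL = Lw + 10 * log10(Q / (4 * pi * r^2))
Compute 4 * pi * r^2 = 4 * pi * 16.8^2 = 3546.7324
Compute Q / denom = 8 / 3546.7324 = 0.0022556
Compute 10 * log10(0.0022556) = -26.4674
SPL = 106.2 + (-26.4674) = 79.73

79.73 dB


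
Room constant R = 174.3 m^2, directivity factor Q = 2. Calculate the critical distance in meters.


Given values:
  R = 174.3 m^2, Q = 2
Formula: d_c = 0.141 * sqrt(Q * R)
Compute Q * R = 2 * 174.3 = 348.6
Compute sqrt(348.6) = 18.6708
d_c = 0.141 * 18.6708 = 2.633

2.633 m


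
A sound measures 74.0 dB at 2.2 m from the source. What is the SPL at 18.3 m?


Given values:
  SPL1 = 74.0 dB, r1 = 2.2 m, r2 = 18.3 m
Formula: SPL2 = SPL1 - 20 * log10(r2 / r1)
Compute ratio: r2 / r1 = 18.3 / 2.2 = 8.3182
Compute log10: log10(8.3182) = 0.920029
Compute drop: 20 * 0.920029 = 18.4006
SPL2 = 74.0 - 18.4006 = 55.6

55.6 dB


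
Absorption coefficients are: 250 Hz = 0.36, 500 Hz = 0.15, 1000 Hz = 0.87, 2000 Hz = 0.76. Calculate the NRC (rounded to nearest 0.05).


Given values:
  a_250 = 0.36, a_500 = 0.15
  a_1000 = 0.87, a_2000 = 0.76
Formula: NRC = (a250 + a500 + a1000 + a2000) / 4
Sum = 0.36 + 0.15 + 0.87 + 0.76 = 2.14
NRC = 2.14 / 4 = 0.535
Rounded to nearest 0.05: 0.55

0.55


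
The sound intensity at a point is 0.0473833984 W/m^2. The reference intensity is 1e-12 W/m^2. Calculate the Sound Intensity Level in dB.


Given values:
  I = 0.0473833984 W/m^2
  I_ref = 1e-12 W/m^2
Formula: SIL = 10 * log10(I / I_ref)
Compute ratio: I / I_ref = 47383398400
Compute log10: log10(47383398400) = 10.675626
Multiply: SIL = 10 * 10.675626 = 106.76

106.76 dB


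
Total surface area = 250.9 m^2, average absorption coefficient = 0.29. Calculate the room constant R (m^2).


Given values:
  S = 250.9 m^2, alpha = 0.29
Formula: R = S * alpha / (1 - alpha)
Numerator: 250.9 * 0.29 = 72.761
Denominator: 1 - 0.29 = 0.71
R = 72.761 / 0.71 = 102.48

102.48 m^2


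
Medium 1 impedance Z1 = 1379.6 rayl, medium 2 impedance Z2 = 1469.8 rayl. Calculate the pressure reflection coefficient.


Given values:
  Z1 = 1379.6 rayl, Z2 = 1469.8 rayl
Formula: R = (Z2 - Z1) / (Z2 + Z1)
Numerator: Z2 - Z1 = 1469.8 - 1379.6 = 90.2
Denominator: Z2 + Z1 = 1469.8 + 1379.6 = 2849.4
R = 90.2 / 2849.4 = 0.0317

0.0317


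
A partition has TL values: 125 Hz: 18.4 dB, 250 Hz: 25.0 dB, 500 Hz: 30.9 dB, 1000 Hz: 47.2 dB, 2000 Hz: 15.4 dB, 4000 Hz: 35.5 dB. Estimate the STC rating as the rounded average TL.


Given TL values at each frequency:
  125 Hz: 18.4 dB
  250 Hz: 25.0 dB
  500 Hz: 30.9 dB
  1000 Hz: 47.2 dB
  2000 Hz: 15.4 dB
  4000 Hz: 35.5 dB
Formula: STC ~ round(average of TL values)
Sum = 18.4 + 25.0 + 30.9 + 47.2 + 15.4 + 35.5 = 172.4
Average = 172.4 / 6 = 28.73
Rounded: 29

29


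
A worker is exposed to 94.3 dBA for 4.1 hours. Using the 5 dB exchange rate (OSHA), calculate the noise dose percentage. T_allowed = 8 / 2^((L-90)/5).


Given values:
  L = 94.3 dBA, T = 4.1 hours
Formula: T_allowed = 8 / 2^((L - 90) / 5)
Compute exponent: (94.3 - 90) / 5 = 0.86
Compute 2^(0.86) = 1.815038
T_allowed = 8 / 1.815038 = 4.407621 hours
Dose = (T / T_allowed) * 100
Dose = (4.1 / 4.407621) * 100 = 93.02

93.02 %


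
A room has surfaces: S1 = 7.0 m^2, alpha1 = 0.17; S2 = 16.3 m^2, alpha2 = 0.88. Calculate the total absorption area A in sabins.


Given surfaces:
  Surface 1: 7.0 * 0.17 = 1.19
  Surface 2: 16.3 * 0.88 = 14.344
Formula: A = sum(Si * alpha_i)
A = 1.19 + 14.344
A = 15.53

15.53 sabins


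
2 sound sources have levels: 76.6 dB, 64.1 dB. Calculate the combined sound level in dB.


Formula: L_total = 10 * log10( sum(10^(Li/10)) )
  Source 1: 10^(76.6/10) = 45708818.9615
  Source 2: 10^(64.1/10) = 2570395.7828
Sum of linear values = 48279214.7443
L_total = 10 * log10(48279214.7443) = 76.84

76.84 dB


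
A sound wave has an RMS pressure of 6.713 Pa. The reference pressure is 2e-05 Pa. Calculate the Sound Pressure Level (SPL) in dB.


Given values:
  p = 6.713 Pa
  p_ref = 2e-05 Pa
Formula: SPL = 20 * log10(p / p_ref)
Compute ratio: p / p_ref = 6.713 / 2e-05 = 335650
Compute log10: log10(335650) = 5.525887
Multiply: SPL = 20 * 5.525887 = 110.52

110.52 dB


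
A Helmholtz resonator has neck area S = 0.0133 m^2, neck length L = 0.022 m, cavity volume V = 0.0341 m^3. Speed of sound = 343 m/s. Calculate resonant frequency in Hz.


Given values:
  S = 0.0133 m^2, L = 0.022 m, V = 0.0341 m^3, c = 343 m/s
Formula: f = (c / (2*pi)) * sqrt(S / (V * L))
Compute V * L = 0.0341 * 0.022 = 0.0007502
Compute S / (V * L) = 0.0133 / 0.0007502 = 17.7286
Compute sqrt(17.7286) = 4.210534
Compute c / (2*pi) = 343 / 6.283185 = 54.590148
f = 54.590148 * 4.210534 = 229.85

229.85 Hz


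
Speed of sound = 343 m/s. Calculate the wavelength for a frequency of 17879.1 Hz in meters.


Given values:
  c = 343 m/s, f = 17879.1 Hz
Formula: lambda = c / f
lambda = 343 / 17879.1
lambda = 0.0192

0.0192 m


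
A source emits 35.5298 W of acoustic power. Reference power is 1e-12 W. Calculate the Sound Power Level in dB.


Given values:
  W = 35.5298 W
  W_ref = 1e-12 W
Formula: SWL = 10 * log10(W / W_ref)
Compute ratio: W / W_ref = 35529800000000
Compute log10: log10(35529800000000) = 13.550593
Multiply: SWL = 10 * 13.550593 = 135.51

135.51 dB


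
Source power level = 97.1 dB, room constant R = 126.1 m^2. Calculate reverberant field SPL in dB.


Given values:
  Lw = 97.1 dB, R = 126.1 m^2
Formula: SPL = Lw + 10 * log10(4 / R)
Compute 4 / R = 4 / 126.1 = 0.031721
Compute 10 * log10(0.031721) = -14.9865
SPL = 97.1 + (-14.9865) = 82.11

82.11 dB


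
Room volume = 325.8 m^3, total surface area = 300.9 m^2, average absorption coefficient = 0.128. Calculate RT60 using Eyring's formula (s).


Given values:
  V = 325.8 m^3, S = 300.9 m^2, alpha = 0.128
Formula: RT60 = 0.161 * V / (-S * ln(1 - alpha))
Compute ln(1 - 0.128) = ln(0.872) = -0.136966
Denominator: -300.9 * -0.136966 = 41.2131
Numerator: 0.161 * 325.8 = 52.4538
RT60 = 52.4538 / 41.2131 = 1.273

1.273 s


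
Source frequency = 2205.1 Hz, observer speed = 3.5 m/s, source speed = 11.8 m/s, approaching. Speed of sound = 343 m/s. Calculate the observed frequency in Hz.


Given values:
  f_s = 2205.1 Hz, v_o = 3.5 m/s, v_s = 11.8 m/s
  Direction: approaching
Formula: f_o = f_s * (c + v_o) / (c - v_s)
Numerator: c + v_o = 343 + 3.5 = 346.5
Denominator: c - v_s = 343 - 11.8 = 331.2
f_o = 2205.1 * 346.5 / 331.2 = 2306.97

2306.97 Hz


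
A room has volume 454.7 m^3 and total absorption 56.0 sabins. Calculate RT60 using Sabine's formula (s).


Given values:
  V = 454.7 m^3
  A = 56.0 sabins
Formula: RT60 = 0.161 * V / A
Numerator: 0.161 * 454.7 = 73.2067
RT60 = 73.2067 / 56.0 = 1.307

1.307 s


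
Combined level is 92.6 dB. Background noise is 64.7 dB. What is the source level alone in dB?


Given values:
  L_total = 92.6 dB, L_bg = 64.7 dB
Formula: L_source = 10 * log10(10^(L_total/10) - 10^(L_bg/10))
Convert to linear:
  10^(92.6/10) = 1819700858.61
  10^(64.7/10) = 2951209.2267
Difference: 1819700858.61 - 2951209.2267 = 1816749649.3833
L_source = 10 * log10(1816749649.3833) = 92.59

92.59 dB


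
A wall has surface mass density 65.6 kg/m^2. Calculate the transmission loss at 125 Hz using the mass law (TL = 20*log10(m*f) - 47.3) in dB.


Given values:
  m = 65.6 kg/m^2, f = 125 Hz
Formula: TL = 20 * log10(m * f) - 47.3
Compute m * f = 65.6 * 125 = 8200.0
Compute log10(8200.0) = 3.913814
Compute 20 * 3.913814 = 78.2763
TL = 78.2763 - 47.3 = 30.98

30.98 dB


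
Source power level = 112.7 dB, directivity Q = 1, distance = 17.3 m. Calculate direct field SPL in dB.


Given values:
  Lw = 112.7 dB, Q = 1, r = 17.3 m
Formula: SPL = Lw + 10 * log10(Q / (4 * pi * r^2))
Compute 4 * pi * r^2 = 4 * pi * 17.3^2 = 3760.9891
Compute Q / denom = 1 / 3760.9891 = 0.00026589
Compute 10 * log10(0.00026589) = -35.753
SPL = 112.7 + (-35.753) = 76.95

76.95 dB


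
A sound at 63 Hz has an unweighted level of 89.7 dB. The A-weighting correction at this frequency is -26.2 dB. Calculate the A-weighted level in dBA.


Given values:
  SPL = 89.7 dB
  A-weighting at 63 Hz = -26.2 dB
Formula: L_A = SPL + A_weight
L_A = 89.7 + (-26.2)
L_A = 63.5

63.5 dBA


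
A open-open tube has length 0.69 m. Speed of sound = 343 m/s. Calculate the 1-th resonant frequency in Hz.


Given values:
  Tube type: open-open, L = 0.69 m, c = 343 m/s, n = 1
Formula: f_n = n * c / (2 * L)
Compute 2 * L = 2 * 0.69 = 1.38
f = 1 * 343 / 1.38
f = 248.55

248.55 Hz


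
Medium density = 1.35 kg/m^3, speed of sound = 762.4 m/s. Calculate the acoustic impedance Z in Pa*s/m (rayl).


Given values:
  rho = 1.35 kg/m^3
  c = 762.4 m/s
Formula: Z = rho * c
Z = 1.35 * 762.4
Z = 1029.24

1029.24 rayl


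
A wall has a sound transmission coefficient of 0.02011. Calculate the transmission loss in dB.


Given values:
  tau = 0.02011
Formula: TL = 10 * log10(1 / tau)
Compute 1 / tau = 1 / 0.02011 = 49.7265
Compute log10(49.7265) = 1.696588
TL = 10 * 1.696588 = 16.97

16.97 dB


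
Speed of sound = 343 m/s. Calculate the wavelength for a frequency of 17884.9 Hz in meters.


Given values:
  c = 343 m/s, f = 17884.9 Hz
Formula: lambda = c / f
lambda = 343 / 17884.9
lambda = 0.0192

0.0192 m


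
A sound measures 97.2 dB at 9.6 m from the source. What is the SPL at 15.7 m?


Given values:
  SPL1 = 97.2 dB, r1 = 9.6 m, r2 = 15.7 m
Formula: SPL2 = SPL1 - 20 * log10(r2 / r1)
Compute ratio: r2 / r1 = 15.7 / 9.6 = 1.6354
Compute log10: log10(1.6354) = 0.213624
Compute drop: 20 * 0.213624 = 4.2725
SPL2 = 97.2 - 4.2725 = 92.93

92.93 dB


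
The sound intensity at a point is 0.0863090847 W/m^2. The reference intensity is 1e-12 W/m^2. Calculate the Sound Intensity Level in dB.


Given values:
  I = 0.0863090847 W/m^2
  I_ref = 1e-12 W/m^2
Formula: SIL = 10 * log10(I / I_ref)
Compute ratio: I / I_ref = 86309084700
Compute log10: log10(86309084700) = 10.936057
Multiply: SIL = 10 * 10.936057 = 109.36

109.36 dB


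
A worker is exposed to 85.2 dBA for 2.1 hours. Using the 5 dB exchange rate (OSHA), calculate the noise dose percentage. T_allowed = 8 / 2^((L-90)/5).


Given values:
  L = 85.2 dBA, T = 2.1 hours
Formula: T_allowed = 8 / 2^((L - 90) / 5)
Compute exponent: (85.2 - 90) / 5 = -0.96
Compute 2^(-0.96) = 0.514057
T_allowed = 8 / 0.514057 = 15.562477 hours
Dose = (T / T_allowed) * 100
Dose = (2.1 / 15.562477) * 100 = 13.49

13.49 %


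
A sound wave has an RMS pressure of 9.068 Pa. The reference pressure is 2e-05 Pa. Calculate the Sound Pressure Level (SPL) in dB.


Given values:
  p = 9.068 Pa
  p_ref = 2e-05 Pa
Formula: SPL = 20 * log10(p / p_ref)
Compute ratio: p / p_ref = 9.068 / 2e-05 = 453400
Compute log10: log10(453400) = 5.656482
Multiply: SPL = 20 * 5.656482 = 113.13

113.13 dB


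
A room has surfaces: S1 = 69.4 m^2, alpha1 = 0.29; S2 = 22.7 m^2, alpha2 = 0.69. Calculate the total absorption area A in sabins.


Given surfaces:
  Surface 1: 69.4 * 0.29 = 20.126
  Surface 2: 22.7 * 0.69 = 15.663
Formula: A = sum(Si * alpha_i)
A = 20.126 + 15.663
A = 35.79

35.79 sabins


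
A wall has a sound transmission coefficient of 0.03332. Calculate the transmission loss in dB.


Given values:
  tau = 0.03332
Formula: TL = 10 * log10(1 / tau)
Compute 1 / tau = 1 / 0.03332 = 30.012
Compute log10(30.012) = 1.477295
TL = 10 * 1.477295 = 14.77

14.77 dB


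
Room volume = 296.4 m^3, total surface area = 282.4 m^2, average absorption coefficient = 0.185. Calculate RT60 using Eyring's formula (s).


Given values:
  V = 296.4 m^3, S = 282.4 m^2, alpha = 0.185
Formula: RT60 = 0.161 * V / (-S * ln(1 - alpha))
Compute ln(1 - 0.185) = ln(0.815) = -0.204567
Denominator: -282.4 * -0.204567 = 57.7697
Numerator: 0.161 * 296.4 = 47.7204
RT60 = 47.7204 / 57.7697 = 0.826

0.826 s


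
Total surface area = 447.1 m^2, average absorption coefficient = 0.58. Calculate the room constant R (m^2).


Given values:
  S = 447.1 m^2, alpha = 0.58
Formula: R = S * alpha / (1 - alpha)
Numerator: 447.1 * 0.58 = 259.318
Denominator: 1 - 0.58 = 0.42
R = 259.318 / 0.42 = 617.42

617.42 m^2


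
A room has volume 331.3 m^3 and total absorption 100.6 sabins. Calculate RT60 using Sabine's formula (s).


Given values:
  V = 331.3 m^3
  A = 100.6 sabins
Formula: RT60 = 0.161 * V / A
Numerator: 0.161 * 331.3 = 53.3393
RT60 = 53.3393 / 100.6 = 0.53

0.53 s


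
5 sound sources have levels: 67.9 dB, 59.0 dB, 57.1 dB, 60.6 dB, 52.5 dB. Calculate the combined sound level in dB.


Formula: L_total = 10 * log10( sum(10^(Li/10)) )
  Source 1: 10^(67.9/10) = 6165950.0186
  Source 2: 10^(59.0/10) = 794328.2347
  Source 3: 10^(57.1/10) = 512861.384
  Source 4: 10^(60.6/10) = 1148153.6215
  Source 5: 10^(52.5/10) = 177827.941
Sum of linear values = 8799121.1998
L_total = 10 * log10(8799121.1998) = 69.44

69.44 dB


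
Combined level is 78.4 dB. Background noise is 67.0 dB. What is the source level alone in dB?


Given values:
  L_total = 78.4 dB, L_bg = 67.0 dB
Formula: L_source = 10 * log10(10^(L_total/10) - 10^(L_bg/10))
Convert to linear:
  10^(78.4/10) = 69183097.0919
  10^(67.0/10) = 5011872.3363
Difference: 69183097.0919 - 5011872.3363 = 64171224.7556
L_source = 10 * log10(64171224.7556) = 78.07

78.07 dB


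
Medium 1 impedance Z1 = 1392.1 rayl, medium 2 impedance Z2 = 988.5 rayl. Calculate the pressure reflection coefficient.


Given values:
  Z1 = 1392.1 rayl, Z2 = 988.5 rayl
Formula: R = (Z2 - Z1) / (Z2 + Z1)
Numerator: Z2 - Z1 = 988.5 - 1392.1 = -403.6
Denominator: Z2 + Z1 = 988.5 + 1392.1 = 2380.6
R = -403.6 / 2380.6 = -0.1695

-0.1695


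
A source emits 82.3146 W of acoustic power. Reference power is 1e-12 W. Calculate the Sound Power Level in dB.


Given values:
  W = 82.3146 W
  W_ref = 1e-12 W
Formula: SWL = 10 * log10(W / W_ref)
Compute ratio: W / W_ref = 82314600000000
Compute log10: log10(82314600000000) = 13.915477
Multiply: SWL = 10 * 13.915477 = 139.15

139.15 dB


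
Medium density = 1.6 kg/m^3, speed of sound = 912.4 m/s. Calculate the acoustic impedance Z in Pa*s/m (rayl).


Given values:
  rho = 1.6 kg/m^3
  c = 912.4 m/s
Formula: Z = rho * c
Z = 1.6 * 912.4
Z = 1459.84

1459.84 rayl


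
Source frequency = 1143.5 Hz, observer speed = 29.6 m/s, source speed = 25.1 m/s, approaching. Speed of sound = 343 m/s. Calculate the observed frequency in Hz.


Given values:
  f_s = 1143.5 Hz, v_o = 29.6 m/s, v_s = 25.1 m/s
  Direction: approaching
Formula: f_o = f_s * (c + v_o) / (c - v_s)
Numerator: c + v_o = 343 + 29.6 = 372.6
Denominator: c - v_s = 343 - 25.1 = 317.9
f_o = 1143.5 * 372.6 / 317.9 = 1340.26

1340.26 Hz


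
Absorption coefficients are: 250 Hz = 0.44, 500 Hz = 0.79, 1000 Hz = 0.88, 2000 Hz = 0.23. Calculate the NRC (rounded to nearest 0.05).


Given values:
  a_250 = 0.44, a_500 = 0.79
  a_1000 = 0.88, a_2000 = 0.23
Formula: NRC = (a250 + a500 + a1000 + a2000) / 4
Sum = 0.44 + 0.79 + 0.88 + 0.23 = 2.34
NRC = 2.34 / 4 = 0.585
Rounded to nearest 0.05: 0.6

0.6


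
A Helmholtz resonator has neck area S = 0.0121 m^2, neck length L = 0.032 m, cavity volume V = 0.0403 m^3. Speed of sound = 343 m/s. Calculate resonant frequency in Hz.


Given values:
  S = 0.0121 m^2, L = 0.032 m, V = 0.0403 m^3, c = 343 m/s
Formula: f = (c / (2*pi)) * sqrt(S / (V * L))
Compute V * L = 0.0403 * 0.032 = 0.0012896
Compute S / (V * L) = 0.0121 / 0.0012896 = 9.3828
Compute sqrt(9.3828) = 3.063136
Compute c / (2*pi) = 343 / 6.283185 = 54.590148
f = 54.590148 * 3.063136 = 167.22

167.22 Hz


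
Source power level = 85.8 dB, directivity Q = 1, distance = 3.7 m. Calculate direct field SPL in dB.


Given values:
  Lw = 85.8 dB, Q = 1, r = 3.7 m
Formula: SPL = Lw + 10 * log10(Q / (4 * pi * r^2))
Compute 4 * pi * r^2 = 4 * pi * 3.7^2 = 172.0336
Compute Q / denom = 1 / 172.0336 = 0.00581282
Compute 10 * log10(0.00581282) = -22.3561
SPL = 85.8 + (-22.3561) = 63.44

63.44 dB


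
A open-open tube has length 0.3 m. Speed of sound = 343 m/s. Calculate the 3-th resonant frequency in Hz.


Given values:
  Tube type: open-open, L = 0.3 m, c = 343 m/s, n = 3
Formula: f_n = n * c / (2 * L)
Compute 2 * L = 2 * 0.3 = 0.6
f = 3 * 343 / 0.6
f = 1715.0

1715.0 Hz


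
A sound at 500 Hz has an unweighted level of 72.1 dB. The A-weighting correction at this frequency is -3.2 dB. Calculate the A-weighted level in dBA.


Given values:
  SPL = 72.1 dB
  A-weighting at 500 Hz = -3.2 dB
Formula: L_A = SPL + A_weight
L_A = 72.1 + (-3.2)
L_A = 68.9

68.9 dBA


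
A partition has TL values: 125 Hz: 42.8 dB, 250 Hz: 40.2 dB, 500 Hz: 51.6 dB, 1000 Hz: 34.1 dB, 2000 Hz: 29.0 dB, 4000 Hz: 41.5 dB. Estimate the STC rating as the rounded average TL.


Given TL values at each frequency:
  125 Hz: 42.8 dB
  250 Hz: 40.2 dB
  500 Hz: 51.6 dB
  1000 Hz: 34.1 dB
  2000 Hz: 29.0 dB
  4000 Hz: 41.5 dB
Formula: STC ~ round(average of TL values)
Sum = 42.8 + 40.2 + 51.6 + 34.1 + 29.0 + 41.5 = 239.2
Average = 239.2 / 6 = 39.87
Rounded: 40

40


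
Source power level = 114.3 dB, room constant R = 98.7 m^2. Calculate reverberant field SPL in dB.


Given values:
  Lw = 114.3 dB, R = 98.7 m^2
Formula: SPL = Lw + 10 * log10(4 / R)
Compute 4 / R = 4 / 98.7 = 0.040527
Compute 10 * log10(0.040527) = -13.9226
SPL = 114.3 + (-13.9226) = 100.38

100.38 dB


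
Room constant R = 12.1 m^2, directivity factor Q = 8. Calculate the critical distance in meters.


Given values:
  R = 12.1 m^2, Q = 8
Formula: d_c = 0.141 * sqrt(Q * R)
Compute Q * R = 8 * 12.1 = 96.8
Compute sqrt(96.8) = 9.8387
d_c = 0.141 * 9.8387 = 1.387

1.387 m


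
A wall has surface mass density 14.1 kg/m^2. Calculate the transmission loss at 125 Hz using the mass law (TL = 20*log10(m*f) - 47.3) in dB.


Given values:
  m = 14.1 kg/m^2, f = 125 Hz
Formula: TL = 20 * log10(m * f) - 47.3
Compute m * f = 14.1 * 125 = 1762.5
Compute log10(1762.5) = 3.246129
Compute 20 * 3.246129 = 64.9226
TL = 64.9226 - 47.3 = 17.62

17.62 dB


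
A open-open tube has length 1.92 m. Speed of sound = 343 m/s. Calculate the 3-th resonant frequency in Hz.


Given values:
  Tube type: open-open, L = 1.92 m, c = 343 m/s, n = 3
Formula: f_n = n * c / (2 * L)
Compute 2 * L = 2 * 1.92 = 3.84
f = 3 * 343 / 3.84
f = 267.97

267.97 Hz


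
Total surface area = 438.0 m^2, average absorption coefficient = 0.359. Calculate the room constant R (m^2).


Given values:
  S = 438.0 m^2, alpha = 0.359
Formula: R = S * alpha / (1 - alpha)
Numerator: 438.0 * 0.359 = 157.242
Denominator: 1 - 0.359 = 0.641
R = 157.242 / 0.641 = 245.31

245.31 m^2


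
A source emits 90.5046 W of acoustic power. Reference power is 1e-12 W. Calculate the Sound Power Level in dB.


Given values:
  W = 90.5046 W
  W_ref = 1e-12 W
Formula: SWL = 10 * log10(W / W_ref)
Compute ratio: W / W_ref = 90504600000000
Compute log10: log10(90504600000000) = 13.956671
Multiply: SWL = 10 * 13.956671 = 139.57

139.57 dB


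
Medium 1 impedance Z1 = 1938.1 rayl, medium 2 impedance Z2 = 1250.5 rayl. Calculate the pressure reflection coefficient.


Given values:
  Z1 = 1938.1 rayl, Z2 = 1250.5 rayl
Formula: R = (Z2 - Z1) / (Z2 + Z1)
Numerator: Z2 - Z1 = 1250.5 - 1938.1 = -687.6
Denominator: Z2 + Z1 = 1250.5 + 1938.1 = 3188.6
R = -687.6 / 3188.6 = -0.2156

-0.2156


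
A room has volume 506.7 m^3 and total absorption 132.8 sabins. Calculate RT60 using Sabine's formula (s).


Given values:
  V = 506.7 m^3
  A = 132.8 sabins
Formula: RT60 = 0.161 * V / A
Numerator: 0.161 * 506.7 = 81.5787
RT60 = 81.5787 / 132.8 = 0.614

0.614 s


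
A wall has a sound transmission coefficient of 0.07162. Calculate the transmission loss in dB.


Given values:
  tau = 0.07162
Formula: TL = 10 * log10(1 / tau)
Compute 1 / tau = 1 / 0.07162 = 13.9626
Compute log10(13.9626) = 1.144966
TL = 10 * 1.144966 = 11.45

11.45 dB


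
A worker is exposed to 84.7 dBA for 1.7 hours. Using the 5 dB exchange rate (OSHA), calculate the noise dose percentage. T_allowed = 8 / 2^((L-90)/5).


Given values:
  L = 84.7 dBA, T = 1.7 hours
Formula: T_allowed = 8 / 2^((L - 90) / 5)
Compute exponent: (84.7 - 90) / 5 = -1.06
Compute 2^(-1.06) = 0.479632
T_allowed = 8 / 0.479632 = 16.679454 hours
Dose = (T / T_allowed) * 100
Dose = (1.7 / 16.679454) * 100 = 10.19

10.19 %


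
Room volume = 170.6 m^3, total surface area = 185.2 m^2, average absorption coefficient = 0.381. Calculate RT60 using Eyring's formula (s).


Given values:
  V = 170.6 m^3, S = 185.2 m^2, alpha = 0.381
Formula: RT60 = 0.161 * V / (-S * ln(1 - alpha))
Compute ln(1 - 0.381) = ln(0.619) = -0.47965
Denominator: -185.2 * -0.47965 = 88.8312
Numerator: 0.161 * 170.6 = 27.4666
RT60 = 27.4666 / 88.8312 = 0.309

0.309 s


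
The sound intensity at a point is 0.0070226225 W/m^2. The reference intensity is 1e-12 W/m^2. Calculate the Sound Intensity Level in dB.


Given values:
  I = 0.0070226225 W/m^2
  I_ref = 1e-12 W/m^2
Formula: SIL = 10 * log10(I / I_ref)
Compute ratio: I / I_ref = 7022622500
Compute log10: log10(7022622500) = 9.846499
Multiply: SIL = 10 * 9.846499 = 98.46

98.46 dB


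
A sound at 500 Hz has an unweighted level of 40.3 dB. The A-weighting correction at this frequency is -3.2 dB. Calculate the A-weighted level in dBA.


Given values:
  SPL = 40.3 dB
  A-weighting at 500 Hz = -3.2 dB
Formula: L_A = SPL + A_weight
L_A = 40.3 + (-3.2)
L_A = 37.1

37.1 dBA


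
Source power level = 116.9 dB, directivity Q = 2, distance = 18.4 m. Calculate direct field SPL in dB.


Given values:
  Lw = 116.9 dB, Q = 2, r = 18.4 m
Formula: SPL = Lw + 10 * log10(Q / (4 * pi * r^2))
Compute 4 * pi * r^2 = 4 * pi * 18.4^2 = 4254.4704
Compute Q / denom = 2 / 4254.4704 = 0.00047009
Compute 10 * log10(0.00047009) = -33.2782
SPL = 116.9 + (-33.2782) = 83.62

83.62 dB


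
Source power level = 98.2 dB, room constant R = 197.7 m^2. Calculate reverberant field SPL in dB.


Given values:
  Lw = 98.2 dB, R = 197.7 m^2
Formula: SPL = Lw + 10 * log10(4 / R)
Compute 4 / R = 4 / 197.7 = 0.020233
Compute 10 * log10(0.020233) = -16.9394
SPL = 98.2 + (-16.9394) = 81.26

81.26 dB


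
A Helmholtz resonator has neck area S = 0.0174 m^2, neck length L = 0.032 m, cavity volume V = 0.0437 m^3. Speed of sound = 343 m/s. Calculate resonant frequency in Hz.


Given values:
  S = 0.0174 m^2, L = 0.032 m, V = 0.0437 m^3, c = 343 m/s
Formula: f = (c / (2*pi)) * sqrt(S / (V * L))
Compute V * L = 0.0437 * 0.032 = 0.0013984
Compute S / (V * L) = 0.0174 / 0.0013984 = 12.4428
Compute sqrt(12.4428) = 3.527435
Compute c / (2*pi) = 343 / 6.283185 = 54.590148
f = 54.590148 * 3.527435 = 192.56

192.56 Hz


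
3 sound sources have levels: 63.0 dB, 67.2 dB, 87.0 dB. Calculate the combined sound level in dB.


Formula: L_total = 10 * log10( sum(10^(Li/10)) )
  Source 1: 10^(63.0/10) = 1995262.315
  Source 2: 10^(67.2/10) = 5248074.6025
  Source 3: 10^(87.0/10) = 501187233.6273
Sum of linear values = 508430570.5448
L_total = 10 * log10(508430570.5448) = 87.06

87.06 dB


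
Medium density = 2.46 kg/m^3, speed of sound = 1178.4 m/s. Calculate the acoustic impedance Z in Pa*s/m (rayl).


Given values:
  rho = 2.46 kg/m^3
  c = 1178.4 m/s
Formula: Z = rho * c
Z = 2.46 * 1178.4
Z = 2898.86

2898.86 rayl


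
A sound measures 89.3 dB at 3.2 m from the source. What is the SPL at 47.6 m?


Given values:
  SPL1 = 89.3 dB, r1 = 3.2 m, r2 = 47.6 m
Formula: SPL2 = SPL1 - 20 * log10(r2 / r1)
Compute ratio: r2 / r1 = 47.6 / 3.2 = 14.875
Compute log10: log10(14.875) = 1.172457
Compute drop: 20 * 1.172457 = 23.4491
SPL2 = 89.3 - 23.4491 = 65.85

65.85 dB


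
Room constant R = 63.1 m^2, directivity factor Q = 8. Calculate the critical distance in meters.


Given values:
  R = 63.1 m^2, Q = 8
Formula: d_c = 0.141 * sqrt(Q * R)
Compute Q * R = 8 * 63.1 = 504.8
Compute sqrt(504.8) = 22.4678
d_c = 0.141 * 22.4678 = 3.168

3.168 m


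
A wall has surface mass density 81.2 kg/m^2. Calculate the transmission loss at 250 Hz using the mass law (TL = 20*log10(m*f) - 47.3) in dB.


Given values:
  m = 81.2 kg/m^2, f = 250 Hz
Formula: TL = 20 * log10(m * f) - 47.3
Compute m * f = 81.2 * 250 = 20300.0
Compute log10(20300.0) = 4.307496
Compute 20 * 4.307496 = 86.1499
TL = 86.1499 - 47.3 = 38.85

38.85 dB


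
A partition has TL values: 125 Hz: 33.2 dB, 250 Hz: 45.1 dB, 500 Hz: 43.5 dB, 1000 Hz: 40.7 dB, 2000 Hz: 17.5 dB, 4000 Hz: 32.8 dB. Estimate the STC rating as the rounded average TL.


Given TL values at each frequency:
  125 Hz: 33.2 dB
  250 Hz: 45.1 dB
  500 Hz: 43.5 dB
  1000 Hz: 40.7 dB
  2000 Hz: 17.5 dB
  4000 Hz: 32.8 dB
Formula: STC ~ round(average of TL values)
Sum = 33.2 + 45.1 + 43.5 + 40.7 + 17.5 + 32.8 = 212.8
Average = 212.8 / 6 = 35.47
Rounded: 35

35


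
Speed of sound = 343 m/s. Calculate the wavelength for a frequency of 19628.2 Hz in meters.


Given values:
  c = 343 m/s, f = 19628.2 Hz
Formula: lambda = c / f
lambda = 343 / 19628.2
lambda = 0.0175

0.0175 m


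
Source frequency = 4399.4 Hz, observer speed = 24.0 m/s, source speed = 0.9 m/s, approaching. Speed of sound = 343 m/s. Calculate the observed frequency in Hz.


Given values:
  f_s = 4399.4 Hz, v_o = 24.0 m/s, v_s = 0.9 m/s
  Direction: approaching
Formula: f_o = f_s * (c + v_o) / (c - v_s)
Numerator: c + v_o = 343 + 24.0 = 367.0
Denominator: c - v_s = 343 - 0.9 = 342.1
f_o = 4399.4 * 367.0 / 342.1 = 4719.61

4719.61 Hz


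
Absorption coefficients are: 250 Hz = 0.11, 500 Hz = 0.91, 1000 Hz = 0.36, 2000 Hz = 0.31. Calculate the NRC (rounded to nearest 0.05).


Given values:
  a_250 = 0.11, a_500 = 0.91
  a_1000 = 0.36, a_2000 = 0.31
Formula: NRC = (a250 + a500 + a1000 + a2000) / 4
Sum = 0.11 + 0.91 + 0.36 + 0.31 = 1.69
NRC = 1.69 / 4 = 0.4225
Rounded to nearest 0.05: 0.4

0.4


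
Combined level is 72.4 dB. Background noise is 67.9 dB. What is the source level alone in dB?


Given values:
  L_total = 72.4 dB, L_bg = 67.9 dB
Formula: L_source = 10 * log10(10^(L_total/10) - 10^(L_bg/10))
Convert to linear:
  10^(72.4/10) = 17378008.2875
  10^(67.9/10) = 6165950.0186
Difference: 17378008.2875 - 6165950.0186 = 11212058.2689
L_source = 10 * log10(11212058.2689) = 70.5

70.5 dB


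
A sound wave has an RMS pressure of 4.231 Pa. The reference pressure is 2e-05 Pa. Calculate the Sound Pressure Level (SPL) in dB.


Given values:
  p = 4.231 Pa
  p_ref = 2e-05 Pa
Formula: SPL = 20 * log10(p / p_ref)
Compute ratio: p / p_ref = 4.231 / 2e-05 = 211550
Compute log10: log10(211550) = 5.325413
Multiply: SPL = 20 * 5.325413 = 106.51

106.51 dB


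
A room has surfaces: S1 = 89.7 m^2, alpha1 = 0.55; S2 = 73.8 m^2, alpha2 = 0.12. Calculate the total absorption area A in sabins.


Given surfaces:
  Surface 1: 89.7 * 0.55 = 49.335
  Surface 2: 73.8 * 0.12 = 8.856
Formula: A = sum(Si * alpha_i)
A = 49.335 + 8.856
A = 58.19

58.19 sabins


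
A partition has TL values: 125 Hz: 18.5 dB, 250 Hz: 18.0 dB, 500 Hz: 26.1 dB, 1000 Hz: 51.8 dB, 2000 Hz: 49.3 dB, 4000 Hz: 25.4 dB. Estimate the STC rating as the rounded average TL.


Given TL values at each frequency:
  125 Hz: 18.5 dB
  250 Hz: 18.0 dB
  500 Hz: 26.1 dB
  1000 Hz: 51.8 dB
  2000 Hz: 49.3 dB
  4000 Hz: 25.4 dB
Formula: STC ~ round(average of TL values)
Sum = 18.5 + 18.0 + 26.1 + 51.8 + 49.3 + 25.4 = 189.1
Average = 189.1 / 6 = 31.52
Rounded: 32

32


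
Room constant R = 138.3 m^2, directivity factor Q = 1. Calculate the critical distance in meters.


Given values:
  R = 138.3 m^2, Q = 1
Formula: d_c = 0.141 * sqrt(Q * R)
Compute Q * R = 1 * 138.3 = 138.3
Compute sqrt(138.3) = 11.7601
d_c = 0.141 * 11.7601 = 1.658

1.658 m


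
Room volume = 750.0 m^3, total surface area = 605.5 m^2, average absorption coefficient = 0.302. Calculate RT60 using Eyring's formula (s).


Given values:
  V = 750.0 m^3, S = 605.5 m^2, alpha = 0.302
Formula: RT60 = 0.161 * V / (-S * ln(1 - alpha))
Compute ln(1 - 0.302) = ln(0.698) = -0.359536
Denominator: -605.5 * -0.359536 = 217.699
Numerator: 0.161 * 750.0 = 120.75
RT60 = 120.75 / 217.699 = 0.555

0.555 s


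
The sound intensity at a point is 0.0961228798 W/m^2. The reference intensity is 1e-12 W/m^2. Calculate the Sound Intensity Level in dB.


Given values:
  I = 0.0961228798 W/m^2
  I_ref = 1e-12 W/m^2
Formula: SIL = 10 * log10(I / I_ref)
Compute ratio: I / I_ref = 96122879800
Compute log10: log10(96122879800) = 10.982827
Multiply: SIL = 10 * 10.982827 = 109.83

109.83 dB


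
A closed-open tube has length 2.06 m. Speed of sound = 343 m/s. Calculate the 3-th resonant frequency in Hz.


Given values:
  Tube type: closed-open, L = 2.06 m, c = 343 m/s, n = 3
Formula: f_n = (2n - 1) * c / (4 * L)
Compute 2n - 1 = 2*3 - 1 = 5
Compute 4 * L = 4 * 2.06 = 8.24
f = 5 * 343 / 8.24
f = 208.13

208.13 Hz


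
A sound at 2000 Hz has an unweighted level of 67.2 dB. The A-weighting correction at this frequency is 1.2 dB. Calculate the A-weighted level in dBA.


Given values:
  SPL = 67.2 dB
  A-weighting at 2000 Hz = 1.2 dB
Formula: L_A = SPL + A_weight
L_A = 67.2 + (1.2)
L_A = 68.4

68.4 dBA


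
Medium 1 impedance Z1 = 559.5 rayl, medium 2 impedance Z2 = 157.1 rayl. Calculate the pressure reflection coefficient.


Given values:
  Z1 = 559.5 rayl, Z2 = 157.1 rayl
Formula: R = (Z2 - Z1) / (Z2 + Z1)
Numerator: Z2 - Z1 = 157.1 - 559.5 = -402.4
Denominator: Z2 + Z1 = 157.1 + 559.5 = 716.6
R = -402.4 / 716.6 = -0.5615

-0.5615


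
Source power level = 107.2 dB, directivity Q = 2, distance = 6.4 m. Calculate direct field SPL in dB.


Given values:
  Lw = 107.2 dB, Q = 2, r = 6.4 m
Formula: SPL = Lw + 10 * log10(Q / (4 * pi * r^2))
Compute 4 * pi * r^2 = 4 * pi * 6.4^2 = 514.7185
Compute Q / denom = 2 / 514.7185 = 0.00388562
Compute 10 * log10(0.00388562) = -24.1054
SPL = 107.2 + (-24.1054) = 83.09

83.09 dB


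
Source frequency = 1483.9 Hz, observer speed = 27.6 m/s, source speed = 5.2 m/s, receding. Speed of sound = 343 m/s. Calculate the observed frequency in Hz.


Given values:
  f_s = 1483.9 Hz, v_o = 27.6 m/s, v_s = 5.2 m/s
  Direction: receding
Formula: f_o = f_s * (c - v_o) / (c + v_s)
Numerator: c - v_o = 343 - 27.6 = 315.4
Denominator: c + v_s = 343 + 5.2 = 348.2
f_o = 1483.9 * 315.4 / 348.2 = 1344.12

1344.12 Hz


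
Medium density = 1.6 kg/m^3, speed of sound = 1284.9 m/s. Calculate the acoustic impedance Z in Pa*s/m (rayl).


Given values:
  rho = 1.6 kg/m^3
  c = 1284.9 m/s
Formula: Z = rho * c
Z = 1.6 * 1284.9
Z = 2055.84

2055.84 rayl


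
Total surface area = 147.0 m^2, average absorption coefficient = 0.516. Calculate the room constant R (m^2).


Given values:
  S = 147.0 m^2, alpha = 0.516
Formula: R = S * alpha / (1 - alpha)
Numerator: 147.0 * 0.516 = 75.852
Denominator: 1 - 0.516 = 0.484
R = 75.852 / 0.484 = 156.72

156.72 m^2


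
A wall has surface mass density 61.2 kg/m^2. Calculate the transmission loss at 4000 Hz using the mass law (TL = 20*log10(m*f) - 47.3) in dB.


Given values:
  m = 61.2 kg/m^2, f = 4000 Hz
Formula: TL = 20 * log10(m * f) - 47.3
Compute m * f = 61.2 * 4000 = 244800.0
Compute log10(244800.0) = 5.388811
Compute 20 * 5.388811 = 107.7762
TL = 107.7762 - 47.3 = 60.48

60.48 dB


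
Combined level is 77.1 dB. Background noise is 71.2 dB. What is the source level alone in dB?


Given values:
  L_total = 77.1 dB, L_bg = 71.2 dB
Formula: L_source = 10 * log10(10^(L_total/10) - 10^(L_bg/10))
Convert to linear:
  10^(77.1/10) = 51286138.3991
  10^(71.2/10) = 13182567.3856
Difference: 51286138.3991 - 13182567.3856 = 38103571.0135
L_source = 10 * log10(38103571.0135) = 75.81

75.81 dB


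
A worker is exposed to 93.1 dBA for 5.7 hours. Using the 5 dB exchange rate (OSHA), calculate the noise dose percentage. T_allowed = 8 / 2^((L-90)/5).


Given values:
  L = 93.1 dBA, T = 5.7 hours
Formula: T_allowed = 8 / 2^((L - 90) / 5)
Compute exponent: (93.1 - 90) / 5 = 0.62
Compute 2^(0.62) = 1.536875
T_allowed = 8 / 1.536875 = 5.205368 hours
Dose = (T / T_allowed) * 100
Dose = (5.7 / 5.205368) * 100 = 109.5

109.5 %
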